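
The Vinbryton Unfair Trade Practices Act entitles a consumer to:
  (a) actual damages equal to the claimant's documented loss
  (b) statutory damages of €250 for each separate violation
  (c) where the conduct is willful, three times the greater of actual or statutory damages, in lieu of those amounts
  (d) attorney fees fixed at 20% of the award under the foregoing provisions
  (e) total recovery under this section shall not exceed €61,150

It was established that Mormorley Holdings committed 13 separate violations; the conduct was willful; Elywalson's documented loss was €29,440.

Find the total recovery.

Statutory damages: 13 × €250 = €3,250
Greater of actual damages (€29,440) or statutory damages (€3,250): €29,440
Trebled: 3 × €29,440 = €88,320
Attorney fees: 20% of €88,320 = €17,664
Total before cap: €88,320 + €17,664 = €105,984
Cap at €61,150: €105,984 exceeds the cap → €61,150

€61,150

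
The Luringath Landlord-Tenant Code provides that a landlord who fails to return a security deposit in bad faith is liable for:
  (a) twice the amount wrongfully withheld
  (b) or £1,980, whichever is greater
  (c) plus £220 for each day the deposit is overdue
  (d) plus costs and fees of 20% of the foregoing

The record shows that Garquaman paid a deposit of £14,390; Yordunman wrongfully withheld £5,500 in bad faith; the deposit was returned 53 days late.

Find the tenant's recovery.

Doubled: 2 × £5,500 = £11,000
Minimum £1,980: £11,000 meets the minimum, no increase.
Late-return penalty: 53 × £220 = £11,660
Damages plus late penalty: £11,000 + £11,660 = £22,660
Costs and fees: 20% of £22,660 = £4,532
Total recovery: £22,660 + £4,532 = £27,192

Recovery: £27,192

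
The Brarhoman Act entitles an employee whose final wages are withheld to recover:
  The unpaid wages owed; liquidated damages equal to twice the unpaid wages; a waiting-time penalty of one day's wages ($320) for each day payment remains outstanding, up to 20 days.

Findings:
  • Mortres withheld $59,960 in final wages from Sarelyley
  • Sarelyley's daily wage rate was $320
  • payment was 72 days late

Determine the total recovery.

$186,280

Doubled: 2 × $59,960 = $119,920
Penalty days: min(72, 20) = 20
Waiting-time penalty: 20 × $320 = $6,400
Total award: $59,960 + $119,920 + $6,400 = $186,280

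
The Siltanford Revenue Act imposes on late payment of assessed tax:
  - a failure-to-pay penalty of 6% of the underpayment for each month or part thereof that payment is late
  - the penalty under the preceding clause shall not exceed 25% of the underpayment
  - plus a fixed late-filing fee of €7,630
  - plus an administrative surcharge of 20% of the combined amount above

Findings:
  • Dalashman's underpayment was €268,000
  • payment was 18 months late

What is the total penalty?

€89,556

Accrued rate: 6% × 18 = 108%, capped at 25% → 25%
Failure-to-pay penalty: 25% of €268,000 = €67,000
Penalty before surcharge: €67,000 + €7,630 = €74,630
Administrative surcharge: 20% of €74,630 = €14,926
Total penalty: €74,630 + €14,926 = €89,556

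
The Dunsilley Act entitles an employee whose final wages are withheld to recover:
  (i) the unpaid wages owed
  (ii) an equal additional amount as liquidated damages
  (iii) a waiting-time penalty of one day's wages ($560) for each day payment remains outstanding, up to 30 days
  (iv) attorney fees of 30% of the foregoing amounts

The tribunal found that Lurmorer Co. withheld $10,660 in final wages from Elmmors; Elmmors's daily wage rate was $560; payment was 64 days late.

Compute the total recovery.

Liquidated damages (equal amount): $10,660
Penalty days: min(64, 30) = 30
Waiting-time penalty: 30 × $560 = $16,800
Subtotal: $10,660 + $10,660 + $16,800 = $38,120
Attorney fees: 30% of $38,120 = $11,436
Total award: $38,120 + $11,436 = $49,556

Total award: $49,556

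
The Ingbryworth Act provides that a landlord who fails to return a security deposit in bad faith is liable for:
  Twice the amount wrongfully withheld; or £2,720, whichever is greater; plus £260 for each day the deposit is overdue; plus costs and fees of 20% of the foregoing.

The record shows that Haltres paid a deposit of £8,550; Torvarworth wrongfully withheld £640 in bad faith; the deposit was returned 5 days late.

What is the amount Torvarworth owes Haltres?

Doubled: 2 × £640 = £1,280
Minimum £2,720: £1,280 is below the minimum → £2,720
Late-return penalty: 5 × £260 = £1,300
Damages plus late penalty: £2,720 + £1,300 = £4,020
Costs and fees: 20% of £4,020 = £804
Total recovery: £4,020 + £804 = £4,824

Recovery: £4,824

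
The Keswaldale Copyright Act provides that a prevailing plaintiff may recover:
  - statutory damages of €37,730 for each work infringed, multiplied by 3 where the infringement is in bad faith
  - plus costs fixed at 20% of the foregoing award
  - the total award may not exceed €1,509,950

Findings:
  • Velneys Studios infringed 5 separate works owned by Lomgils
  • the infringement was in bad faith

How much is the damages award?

€679,140

Statutory damages: 5 × €37,730 = €188,650
Trebled: 3 × €188,650 = €565,950
Costs: 20% of €565,950 = €113,190
Award plus costs: €565,950 + €113,190 = €679,140
Cap at €1,509,950: €679,140 is within the cap, no reduction.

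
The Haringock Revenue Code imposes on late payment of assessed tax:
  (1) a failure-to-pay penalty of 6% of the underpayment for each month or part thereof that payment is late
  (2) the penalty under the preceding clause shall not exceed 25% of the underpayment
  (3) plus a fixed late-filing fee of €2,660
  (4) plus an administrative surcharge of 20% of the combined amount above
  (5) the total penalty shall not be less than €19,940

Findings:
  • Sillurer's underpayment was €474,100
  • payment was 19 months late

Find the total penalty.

€145,422

Accrued rate: 6% × 19 = 114%, capped at 25% → 25%
Failure-to-pay penalty: 25% of €474,100 = €118,525
Penalty before surcharge: €118,525 + €2,660 = €121,185
Administrative surcharge: 20% of €121,185 = €24,237
Total penalty: €121,185 + €24,237 = €145,422
Minimum €19,940: €145,422 meets the minimum, no increase.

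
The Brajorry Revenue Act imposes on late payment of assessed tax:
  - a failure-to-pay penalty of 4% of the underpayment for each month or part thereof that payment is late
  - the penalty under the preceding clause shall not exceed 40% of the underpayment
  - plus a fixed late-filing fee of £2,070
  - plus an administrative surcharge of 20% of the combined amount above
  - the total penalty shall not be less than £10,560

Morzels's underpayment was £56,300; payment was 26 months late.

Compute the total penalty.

Accrued rate: 4% × 26 = 104%, capped at 40% → 40%
Failure-to-pay penalty: 40% of £56,300 = £22,520
Penalty before surcharge: £22,520 + £2,070 = £24,590
Administrative surcharge: 20% of £24,590 = £4,918
Total penalty: £24,590 + £4,918 = £29,508
Minimum £10,560: £29,508 meets the minimum, no increase.

£29,508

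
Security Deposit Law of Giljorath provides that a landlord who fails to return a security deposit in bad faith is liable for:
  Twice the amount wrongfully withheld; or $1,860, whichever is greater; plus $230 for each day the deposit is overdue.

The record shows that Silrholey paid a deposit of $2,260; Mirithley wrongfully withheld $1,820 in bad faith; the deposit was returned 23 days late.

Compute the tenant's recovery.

Doubled: 2 × $1,820 = $3,640
Minimum $1,860: $3,640 meets the minimum, no increase.
Late-return penalty: 23 × $230 = $5,290
Damages plus late penalty: $3,640 + $5,290 = $8,930

$8,930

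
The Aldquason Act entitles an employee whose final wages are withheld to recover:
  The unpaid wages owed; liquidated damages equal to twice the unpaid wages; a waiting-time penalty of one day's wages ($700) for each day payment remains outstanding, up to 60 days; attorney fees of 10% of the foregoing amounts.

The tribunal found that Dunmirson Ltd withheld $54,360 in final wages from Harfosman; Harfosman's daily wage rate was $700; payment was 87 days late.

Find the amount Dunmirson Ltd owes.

$225,588

Doubled: 2 × $54,360 = $108,720
Penalty days: min(87, 60) = 60
Waiting-time penalty: 60 × $700 = $42,000
Subtotal: $54,360 + $108,720 + $42,000 = $205,080
Attorney fees: 10% of $205,080 = $20,508
Total award: $205,080 + $20,508 = $225,588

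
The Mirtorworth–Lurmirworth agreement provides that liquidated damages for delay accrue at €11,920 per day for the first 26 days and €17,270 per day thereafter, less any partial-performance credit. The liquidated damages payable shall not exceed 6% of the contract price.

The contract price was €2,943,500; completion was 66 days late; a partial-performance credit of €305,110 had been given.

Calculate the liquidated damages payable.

€176,610

First 26 days: 26 × €11,920 = €309,920
Remaining days: (66 − 26) × €17,270 = €690,800
Accrued per-day damages: €309,920 + €690,800 = €1,000,720
Less partial-performance credit: €1,000,720 − €305,110 = €695,610
Cap: 6% of €2,943,500 = €176,610
Cap at €176,610: €695,610 exceeds the cap → €176,610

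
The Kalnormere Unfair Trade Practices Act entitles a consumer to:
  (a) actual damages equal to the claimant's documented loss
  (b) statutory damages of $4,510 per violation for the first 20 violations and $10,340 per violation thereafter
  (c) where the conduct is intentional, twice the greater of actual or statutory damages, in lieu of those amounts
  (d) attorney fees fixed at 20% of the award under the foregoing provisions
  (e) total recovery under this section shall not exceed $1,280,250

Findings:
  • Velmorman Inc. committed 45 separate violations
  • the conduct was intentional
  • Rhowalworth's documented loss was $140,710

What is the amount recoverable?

First 20 violations: 20 × $4,510 = $90,200
Remaining violations: (45 − 20) × $10,340 = $258,500
Statutory damages: $90,200 + $258,500 = $348,700
Greater of actual damages ($140,710) or statutory damages ($348,700): $348,700
Doubled: 2 × $348,700 = $697,400
Attorney fees: 20% of $697,400 = $139,480
Total before cap: $697,400 + $139,480 = $836,880
Cap at $1,280,250: $836,880 is within the cap, no reduction.

Total recovery: $836,880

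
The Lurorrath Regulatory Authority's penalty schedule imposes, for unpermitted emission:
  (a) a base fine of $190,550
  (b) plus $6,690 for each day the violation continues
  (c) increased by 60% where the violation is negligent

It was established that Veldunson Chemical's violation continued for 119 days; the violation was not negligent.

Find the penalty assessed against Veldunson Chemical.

$986,660

Per-day component: 119 × $6,690 = $796,110
Base plus per-day: $190,550 + $796,110 = $986,660
The violation was not negligent: no 60% increase.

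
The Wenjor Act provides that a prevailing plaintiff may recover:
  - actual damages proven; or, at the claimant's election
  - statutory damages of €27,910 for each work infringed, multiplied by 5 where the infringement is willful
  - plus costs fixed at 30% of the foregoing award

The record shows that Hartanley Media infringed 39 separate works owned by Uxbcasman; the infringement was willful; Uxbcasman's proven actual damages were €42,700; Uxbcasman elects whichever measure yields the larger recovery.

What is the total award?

Statutory damages: 39 × €27,910 = €1,088,490
Multiplied by 5: 5 × €1,088,490 = €5,442,450
Greater of actual damages (€42,700) or enhanced statutory damages (€5,442,450): €5,442,450
Costs: 30% of €5,442,450 = €1,632,735
Award plus costs: €5,442,450 + €1,632,735 = €7,075,185

€7,075,185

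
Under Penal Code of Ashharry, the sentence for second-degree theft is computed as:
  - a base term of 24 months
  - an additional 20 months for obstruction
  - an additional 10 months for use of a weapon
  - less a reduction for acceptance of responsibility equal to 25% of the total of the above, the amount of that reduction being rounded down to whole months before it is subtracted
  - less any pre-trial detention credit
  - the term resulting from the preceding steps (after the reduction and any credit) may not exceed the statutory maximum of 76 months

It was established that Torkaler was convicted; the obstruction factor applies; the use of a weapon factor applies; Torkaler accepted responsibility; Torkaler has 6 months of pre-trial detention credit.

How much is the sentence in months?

Sentence: 35 months

Obstruction enhancement: +20 months
Use of a weapon enhancement: +10 months
Adjusted term: 24 months + 20 months + 10 months = 54 months
Acceptance of responsibility reduction: 25% of 54 months = 13 months (rounded down)
After reduction: 54 − 13 = 41 months
Less pre-trial detention credit: 41 months − 6 months = 35 months
Cap at 76 months: 35 months is within the cap, no reduction.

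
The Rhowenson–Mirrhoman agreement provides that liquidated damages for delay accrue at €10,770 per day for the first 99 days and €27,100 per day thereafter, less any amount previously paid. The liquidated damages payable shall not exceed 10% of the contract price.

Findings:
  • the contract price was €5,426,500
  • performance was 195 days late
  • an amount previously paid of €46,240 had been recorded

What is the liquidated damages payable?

First 99 days: 99 × €10,770 = €1,066,230
Remaining days: (195 − 99) × €27,100 = €2,601,600
Accrued per-day damages: €1,066,230 + €2,601,600 = €3,667,830
Less amount previously paid: €3,667,830 − €46,240 = €3,621,590
Cap: 10% of €5,426,500 = €542,650
Cap at €542,650: €3,621,590 exceeds the cap → €542,650

Liquidated damages: €542,650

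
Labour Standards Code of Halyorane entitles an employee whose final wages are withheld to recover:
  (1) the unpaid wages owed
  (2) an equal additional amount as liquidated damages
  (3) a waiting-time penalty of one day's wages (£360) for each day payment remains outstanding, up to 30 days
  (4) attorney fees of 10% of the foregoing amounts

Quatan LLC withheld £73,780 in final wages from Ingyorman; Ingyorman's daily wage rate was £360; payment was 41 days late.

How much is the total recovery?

Liquidated damages (equal amount): £73,780
Penalty days: min(41, 30) = 30
Waiting-time penalty: 30 × £360 = £10,800
Subtotal: £73,780 + £73,780 + £10,800 = £158,360
Attorney fees: 10% of £158,360 = £15,836
Total award: £158,360 + £15,836 = £174,196

Total award: £174,196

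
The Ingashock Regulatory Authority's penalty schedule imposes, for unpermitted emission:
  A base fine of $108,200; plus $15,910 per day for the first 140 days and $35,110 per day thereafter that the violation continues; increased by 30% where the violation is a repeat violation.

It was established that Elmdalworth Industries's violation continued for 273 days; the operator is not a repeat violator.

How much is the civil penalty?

$7,005,230

First 140 days: 140 × $15,910 = $2,227,400
Remaining days: (273 − 140) × $35,110 = $4,669,630
Per-day component: $2,227,400 + $4,669,630 = $6,897,030
Base plus per-day: $108,200 + $6,897,030 = $7,005,230
The operator is not a repeat violator: no 30% increase.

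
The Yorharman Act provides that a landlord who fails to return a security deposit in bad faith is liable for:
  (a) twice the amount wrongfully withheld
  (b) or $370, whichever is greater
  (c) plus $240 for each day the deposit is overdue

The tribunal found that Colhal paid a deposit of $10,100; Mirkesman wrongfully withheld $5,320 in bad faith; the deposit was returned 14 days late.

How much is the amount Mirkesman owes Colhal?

Recovery: $14,000

Doubled: 2 × $5,320 = $10,640
Minimum $370: $10,640 meets the minimum, no increase.
Late-return penalty: 14 × $240 = $3,360
Damages plus late penalty: $10,640 + $3,360 = $14,000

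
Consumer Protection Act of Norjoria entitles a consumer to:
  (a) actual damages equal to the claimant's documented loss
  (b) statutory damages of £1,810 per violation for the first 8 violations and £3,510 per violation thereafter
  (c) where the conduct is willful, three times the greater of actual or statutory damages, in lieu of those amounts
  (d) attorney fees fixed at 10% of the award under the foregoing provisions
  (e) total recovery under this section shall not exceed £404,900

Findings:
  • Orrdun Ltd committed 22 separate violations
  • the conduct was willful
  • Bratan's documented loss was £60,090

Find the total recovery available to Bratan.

£209,946

First 8 violations: 8 × £1,810 = £14,480
Remaining violations: (22 − 8) × £3,510 = £49,140
Statutory damages: £14,480 + £49,140 = £63,620
Greater of actual damages (£60,090) or statutory damages (£63,620): £63,620
Trebled: 3 × £63,620 = £190,860
Attorney fees: 10% of £190,860 = £19,086
Total before cap: £190,860 + £19,086 = £209,946
Cap at £404,900: £209,946 is within the cap, no reduction.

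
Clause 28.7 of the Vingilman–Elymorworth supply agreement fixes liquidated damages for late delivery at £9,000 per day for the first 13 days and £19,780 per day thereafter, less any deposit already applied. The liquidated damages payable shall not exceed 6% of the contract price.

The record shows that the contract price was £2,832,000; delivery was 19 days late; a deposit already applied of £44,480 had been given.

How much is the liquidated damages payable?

First 13 days: 13 × £9,000 = £117,000
Remaining days: (19 − 13) × £19,780 = £118,680
Accrued per-day damages: £117,000 + £118,680 = £235,680
Less deposit already applied: £235,680 − £44,480 = £191,200
Cap: 6% of £2,832,000 = £169,920
Cap at £169,920: £191,200 exceeds the cap → £169,920

£169,920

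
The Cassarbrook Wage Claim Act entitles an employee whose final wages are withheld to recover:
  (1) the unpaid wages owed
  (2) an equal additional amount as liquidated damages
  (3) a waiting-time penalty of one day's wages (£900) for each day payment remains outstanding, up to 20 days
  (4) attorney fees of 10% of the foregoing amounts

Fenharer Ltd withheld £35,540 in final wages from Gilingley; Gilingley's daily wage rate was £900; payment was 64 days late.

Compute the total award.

£97,988

Liquidated damages (equal amount): £35,540
Penalty days: min(64, 20) = 20
Waiting-time penalty: 20 × £900 = £18,000
Subtotal: £35,540 + £35,540 + £18,000 = £89,080
Attorney fees: 10% of £89,080 = £8,908
Total award: £89,080 + £8,908 = £97,988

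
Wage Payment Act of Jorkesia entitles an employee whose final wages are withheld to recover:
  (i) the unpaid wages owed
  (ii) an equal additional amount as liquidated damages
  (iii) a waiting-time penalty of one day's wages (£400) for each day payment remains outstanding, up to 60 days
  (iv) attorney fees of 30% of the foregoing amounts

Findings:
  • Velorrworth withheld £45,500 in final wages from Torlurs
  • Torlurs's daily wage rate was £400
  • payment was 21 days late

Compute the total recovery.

£129,220

Liquidated damages (equal amount): £45,500
Penalty days: min(21, 60) = 21
Waiting-time penalty: 21 × £400 = £8,400
Subtotal: £45,500 + £45,500 + £8,400 = £99,400
Attorney fees: 30% of £99,400 = £29,820
Total award: £99,400 + £29,820 = £129,220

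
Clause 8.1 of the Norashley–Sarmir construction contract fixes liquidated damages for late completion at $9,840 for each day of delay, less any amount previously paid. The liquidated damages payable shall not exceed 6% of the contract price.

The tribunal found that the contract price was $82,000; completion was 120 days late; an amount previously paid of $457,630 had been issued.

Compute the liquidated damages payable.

$4,920

Per-day damages: 120 × $9,840 = $1,180,800
Less amount previously paid: $1,180,800 − $457,630 = $723,170
Cap: 6% of $82,000 = $4,920
Cap at $4,920: $723,170 exceeds the cap → $4,920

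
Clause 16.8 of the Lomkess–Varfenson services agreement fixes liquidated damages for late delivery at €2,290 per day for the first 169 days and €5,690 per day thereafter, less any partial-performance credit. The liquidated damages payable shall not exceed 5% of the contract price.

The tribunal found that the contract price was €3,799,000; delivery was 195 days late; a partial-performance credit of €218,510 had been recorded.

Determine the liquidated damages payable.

First 169 days: 169 × €2,290 = €387,010
Remaining days: (195 − 169) × €5,690 = €147,940
Accrued per-day damages: €387,010 + €147,940 = €534,950
Less partial-performance credit: €534,950 − €218,510 = €316,440
Cap: 5% of €3,799,000 = €189,950
Cap at €189,950: €316,440 exceeds the cap → €189,950

€189,950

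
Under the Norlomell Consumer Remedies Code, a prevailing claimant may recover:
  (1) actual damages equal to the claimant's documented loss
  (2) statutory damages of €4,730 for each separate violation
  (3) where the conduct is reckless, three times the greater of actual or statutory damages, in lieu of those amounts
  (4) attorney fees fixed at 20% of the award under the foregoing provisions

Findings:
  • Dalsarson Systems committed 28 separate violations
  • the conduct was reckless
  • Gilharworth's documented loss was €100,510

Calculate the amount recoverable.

€476,784

Statutory damages: 28 × €4,730 = €132,440
Greater of actual damages (€100,510) or statutory damages (€132,440): €132,440
Trebled: 3 × €132,440 = €397,320
Attorney fees: 20% of €397,320 = €79,464
Total recovery: €397,320 + €79,464 = €476,784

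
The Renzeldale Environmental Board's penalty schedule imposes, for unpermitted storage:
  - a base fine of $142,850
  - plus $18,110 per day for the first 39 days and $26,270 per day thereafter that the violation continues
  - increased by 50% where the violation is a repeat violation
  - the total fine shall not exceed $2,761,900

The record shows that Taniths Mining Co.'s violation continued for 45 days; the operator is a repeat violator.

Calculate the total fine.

First 39 days: 39 × $18,110 = $706,290
Remaining days: (45 − 39) × $26,270 = $157,620
Per-day component: $706,290 + $157,620 = $863,910
Base plus per-day: $142,850 + $863,910 = $1,006,760
Enhancement: 50% of $1,006,760 = $503,380
Enhanced fine: $1,006,760 + $503,380 = $1,510,140
Cap at $2,761,900: $1,510,140 is within the cap, no reduction.

$1,510,140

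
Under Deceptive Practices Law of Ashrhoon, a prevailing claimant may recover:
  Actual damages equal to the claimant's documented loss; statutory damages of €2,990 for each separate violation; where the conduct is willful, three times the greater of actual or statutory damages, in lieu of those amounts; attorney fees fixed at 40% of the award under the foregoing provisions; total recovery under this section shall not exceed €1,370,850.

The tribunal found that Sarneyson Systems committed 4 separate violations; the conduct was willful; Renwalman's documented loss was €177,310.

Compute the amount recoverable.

€744,702

Statutory damages: 4 × €2,990 = €11,960
Greater of actual damages (€177,310) or statutory damages (€11,960): €177,310
Trebled: 3 × €177,310 = €531,930
Attorney fees: 40% of €531,930 = €212,772
Total before cap: €531,930 + €212,772 = €744,702
Cap at €1,370,850: €744,702 is within the cap, no reduction.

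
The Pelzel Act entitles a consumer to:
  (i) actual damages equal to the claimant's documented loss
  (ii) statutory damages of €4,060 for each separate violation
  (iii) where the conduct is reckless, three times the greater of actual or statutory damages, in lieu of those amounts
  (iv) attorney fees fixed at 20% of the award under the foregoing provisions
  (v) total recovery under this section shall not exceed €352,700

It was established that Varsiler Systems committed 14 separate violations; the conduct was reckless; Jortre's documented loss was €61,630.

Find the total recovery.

Total recovery: €221,868

Statutory damages: 14 × €4,060 = €56,840
Greater of actual damages (€61,630) or statutory damages (€56,840): €61,630
Trebled: 3 × €61,630 = €184,890
Attorney fees: 20% of €184,890 = €36,978
Total before cap: €184,890 + €36,978 = €221,868
Cap at €352,700: €221,868 is within the cap, no reduction.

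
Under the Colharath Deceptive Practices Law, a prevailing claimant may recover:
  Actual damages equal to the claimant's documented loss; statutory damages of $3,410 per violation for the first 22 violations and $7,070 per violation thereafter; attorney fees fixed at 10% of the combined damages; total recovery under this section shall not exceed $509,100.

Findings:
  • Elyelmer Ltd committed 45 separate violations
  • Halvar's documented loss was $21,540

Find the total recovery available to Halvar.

$285,087

First 22 violations: 22 × $3,410 = $75,020
Remaining violations: (45 − 22) × $7,070 = $162,610
Statutory damages: $75,020 + $162,610 = $237,630
Combined damages: $21,540 + $237,630 = $259,170
Attorney fees: 10% of $259,170 = $25,917
Total before cap: $259,170 + $25,917 = $285,087
Cap at $509,100: $285,087 is within the cap, no reduction.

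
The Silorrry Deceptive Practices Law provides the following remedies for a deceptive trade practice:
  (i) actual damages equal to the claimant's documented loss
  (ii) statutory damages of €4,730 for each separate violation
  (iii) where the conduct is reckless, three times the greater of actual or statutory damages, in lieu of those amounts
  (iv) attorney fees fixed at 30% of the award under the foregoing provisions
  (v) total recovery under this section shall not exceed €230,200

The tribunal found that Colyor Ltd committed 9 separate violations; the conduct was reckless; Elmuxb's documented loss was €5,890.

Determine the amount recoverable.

€166,023

Statutory damages: 9 × €4,730 = €42,570
Greater of actual damages (€5,890) or statutory damages (€42,570): €42,570
Trebled: 3 × €42,570 = €127,710
Attorney fees: 30% of €127,710 = €38,313
Total before cap: €127,710 + €38,313 = €166,023
Cap at €230,200: €166,023 is within the cap, no reduction.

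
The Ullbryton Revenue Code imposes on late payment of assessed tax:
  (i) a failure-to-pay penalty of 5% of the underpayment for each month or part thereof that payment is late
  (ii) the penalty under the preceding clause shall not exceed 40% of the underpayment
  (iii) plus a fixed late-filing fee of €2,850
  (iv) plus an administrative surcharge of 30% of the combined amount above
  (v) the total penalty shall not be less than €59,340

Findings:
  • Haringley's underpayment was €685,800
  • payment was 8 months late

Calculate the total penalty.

Accrued rate: 5% × 8 = 40%, capped at 40% → 40%
Failure-to-pay penalty: 40% of €685,800 = €274,320
Penalty before surcharge: €274,320 + €2,850 = €277,170
Administrative surcharge: 30% of €277,170 = €83,151
Total penalty: €277,170 + €83,151 = €360,321
Minimum €59,340: €360,321 meets the minimum, no increase.

Penalty: €360,321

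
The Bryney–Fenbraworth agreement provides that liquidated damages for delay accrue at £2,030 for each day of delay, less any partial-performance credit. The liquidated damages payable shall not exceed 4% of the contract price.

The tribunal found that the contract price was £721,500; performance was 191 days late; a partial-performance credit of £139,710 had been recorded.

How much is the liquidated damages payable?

Per-day damages: 191 × £2,030 = £387,730
Less partial-performance credit: £387,730 − £139,710 = £248,020
Cap: 4% of £721,500 = £28,860
Cap at £28,860: £248,020 exceeds the cap → £28,860

£28,860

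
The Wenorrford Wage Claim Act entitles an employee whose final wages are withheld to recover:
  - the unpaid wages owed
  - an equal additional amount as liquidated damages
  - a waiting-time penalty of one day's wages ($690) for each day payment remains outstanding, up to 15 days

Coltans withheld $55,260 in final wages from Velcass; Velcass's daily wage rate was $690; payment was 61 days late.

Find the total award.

$120,870

Liquidated damages (equal amount): $55,260
Penalty days: min(61, 15) = 15
Waiting-time penalty: 15 × $690 = $10,350
Total award: $55,260 + $55,260 + $10,350 = $120,870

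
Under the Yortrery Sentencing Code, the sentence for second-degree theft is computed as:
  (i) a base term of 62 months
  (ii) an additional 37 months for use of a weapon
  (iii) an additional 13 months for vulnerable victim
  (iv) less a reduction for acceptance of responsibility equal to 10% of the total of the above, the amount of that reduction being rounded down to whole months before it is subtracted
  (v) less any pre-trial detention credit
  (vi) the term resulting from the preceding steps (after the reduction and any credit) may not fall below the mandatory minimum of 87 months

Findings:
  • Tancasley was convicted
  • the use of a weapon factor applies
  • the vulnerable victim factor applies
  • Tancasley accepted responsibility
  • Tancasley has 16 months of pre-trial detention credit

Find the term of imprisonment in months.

87 months

Use of a weapon enhancement: +37 months
Vulnerable victim enhancement: +13 months
Adjusted term: 62 months + 37 months + 13 months = 112 months
Acceptance of responsibility reduction: 10% of 112 months = 11 months (rounded down)
After reduction: 112 − 11 = 101 months
Less pre-trial detention credit: 101 months − 16 months = 85 months
Minimum 87 months: 85 months is below the minimum → 87 months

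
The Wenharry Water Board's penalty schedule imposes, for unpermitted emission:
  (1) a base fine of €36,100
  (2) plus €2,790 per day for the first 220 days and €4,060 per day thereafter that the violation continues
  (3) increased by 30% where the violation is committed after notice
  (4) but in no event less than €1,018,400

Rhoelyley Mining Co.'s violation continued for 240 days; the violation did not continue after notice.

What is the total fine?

First 220 days: 220 × €2,790 = €613,800
Remaining days: (240 − 220) × €4,060 = €81,200
Per-day component: €613,800 + €81,200 = €695,000
Base plus per-day: €36,100 + €695,000 = €731,100
The violation did not continue after notice: no 30% increase.
Minimum €1,018,400: €731,100 is below the minimum → €1,018,400

€1,018,400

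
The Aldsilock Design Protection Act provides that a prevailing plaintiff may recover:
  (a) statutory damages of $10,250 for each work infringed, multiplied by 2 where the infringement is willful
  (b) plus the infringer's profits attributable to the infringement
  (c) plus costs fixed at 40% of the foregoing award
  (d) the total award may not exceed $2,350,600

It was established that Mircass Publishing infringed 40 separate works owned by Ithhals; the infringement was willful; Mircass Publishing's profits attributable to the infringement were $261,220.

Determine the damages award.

Statutory damages: 40 × $10,250 = $410,000
Doubled: 2 × $410,000 = $820,000
Combined award: $820,000 + $261,220 = $1,081,220
Costs: 40% of $1,081,220 = $432,488
Award plus costs: $1,081,220 + $432,488 = $1,513,708
Cap at $2,350,600: $1,513,708 is within the cap, no reduction.

$1,513,708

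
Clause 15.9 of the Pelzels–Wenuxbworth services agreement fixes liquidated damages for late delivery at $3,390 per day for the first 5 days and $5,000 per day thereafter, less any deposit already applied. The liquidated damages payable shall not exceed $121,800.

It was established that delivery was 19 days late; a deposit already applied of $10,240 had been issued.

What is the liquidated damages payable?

First 5 days: 5 × $3,390 = $16,950
Remaining days: (19 − 5) × $5,000 = $70,000
Accrued per-day damages: $16,950 + $70,000 = $86,950
Less deposit already applied: $86,950 − $10,240 = $76,710
Cap at $121,800: $76,710 is within the cap, no reduction.

Liquidated damages: $76,710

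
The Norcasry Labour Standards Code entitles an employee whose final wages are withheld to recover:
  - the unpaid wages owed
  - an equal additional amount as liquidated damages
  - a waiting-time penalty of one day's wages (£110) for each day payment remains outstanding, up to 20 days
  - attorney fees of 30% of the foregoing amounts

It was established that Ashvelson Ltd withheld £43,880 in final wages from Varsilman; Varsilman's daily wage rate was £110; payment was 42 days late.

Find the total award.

£116,948

Liquidated damages (equal amount): £43,880
Penalty days: min(42, 20) = 20
Waiting-time penalty: 20 × £110 = £2,200
Subtotal: £43,880 + £43,880 + £2,200 = £89,960
Attorney fees: 30% of £89,960 = £26,988
Total award: £89,960 + £26,988 = £116,948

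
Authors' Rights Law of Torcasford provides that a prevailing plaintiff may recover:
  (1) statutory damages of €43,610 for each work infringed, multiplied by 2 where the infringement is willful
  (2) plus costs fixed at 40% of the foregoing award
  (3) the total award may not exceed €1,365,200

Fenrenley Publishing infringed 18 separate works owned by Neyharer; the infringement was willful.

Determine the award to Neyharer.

€1,365,200

Statutory damages: 18 × €43,610 = €784,980
Doubled: 2 × €784,980 = €1,569,960
Costs: 40% of €1,569,960 = €627,984
Award plus costs: €1,569,960 + €627,984 = €2,197,944
Cap at €1,365,200: €2,197,944 exceeds the cap → €1,365,200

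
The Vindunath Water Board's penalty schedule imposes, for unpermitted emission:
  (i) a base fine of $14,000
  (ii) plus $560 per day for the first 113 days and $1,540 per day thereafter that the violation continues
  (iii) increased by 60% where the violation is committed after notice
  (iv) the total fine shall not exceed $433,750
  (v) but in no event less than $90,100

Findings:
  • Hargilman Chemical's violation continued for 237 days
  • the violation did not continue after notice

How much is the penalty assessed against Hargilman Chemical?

First 113 days: 113 × $560 = $63,280
Remaining days: (237 − 113) × $1,540 = $190,960
Per-day component: $63,280 + $190,960 = $254,240
Base plus per-day: $14,000 + $254,240 = $268,240
The violation did not continue after notice: no 60% increase.
Cap at $433,750: $268,240 is within the cap, no reduction.
Minimum $90,100: $268,240 meets the minimum, no increase.

$268,240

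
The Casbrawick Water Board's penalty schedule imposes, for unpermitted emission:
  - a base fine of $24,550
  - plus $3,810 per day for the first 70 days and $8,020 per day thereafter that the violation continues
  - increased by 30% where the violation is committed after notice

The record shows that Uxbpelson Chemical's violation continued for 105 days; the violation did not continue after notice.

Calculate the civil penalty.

$571,950

First 70 days: 70 × $3,810 = $266,700
Remaining days: (105 − 70) × $8,020 = $280,700
Per-day component: $266,700 + $280,700 = $547,400
Base plus per-day: $24,550 + $547,400 = $571,950
The violation did not continue after notice: no 30% increase.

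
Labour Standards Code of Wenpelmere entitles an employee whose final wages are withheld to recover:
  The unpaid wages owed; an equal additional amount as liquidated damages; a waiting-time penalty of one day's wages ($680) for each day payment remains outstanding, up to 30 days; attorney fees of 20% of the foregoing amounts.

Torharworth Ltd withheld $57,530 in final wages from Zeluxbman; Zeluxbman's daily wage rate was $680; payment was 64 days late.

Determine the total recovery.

$162,552

Liquidated damages (equal amount): $57,530
Penalty days: min(64, 30) = 30
Waiting-time penalty: 30 × $680 = $20,400
Subtotal: $57,530 + $57,530 + $20,400 = $135,460
Attorney fees: 20% of $135,460 = $27,092
Total award: $135,460 + $27,092 = $162,552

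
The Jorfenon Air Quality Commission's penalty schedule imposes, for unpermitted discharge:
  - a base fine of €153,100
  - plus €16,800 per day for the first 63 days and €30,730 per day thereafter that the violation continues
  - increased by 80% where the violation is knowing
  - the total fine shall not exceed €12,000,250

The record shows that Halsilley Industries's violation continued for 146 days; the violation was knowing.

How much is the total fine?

First 63 days: 63 × €16,800 = €1,058,400
Remaining days: (146 − 63) × €30,730 = €2,550,590
Per-day component: €1,058,400 + €2,550,590 = €3,608,990
Base plus per-day: €153,100 + €3,608,990 = €3,762,090
Enhancement: 80% of €3,762,090 = €3,009,672
Enhanced fine: €3,762,090 + €3,009,672 = €6,771,762
Cap at €12,000,250: €6,771,762 is within the cap, no reduction.

€6,771,762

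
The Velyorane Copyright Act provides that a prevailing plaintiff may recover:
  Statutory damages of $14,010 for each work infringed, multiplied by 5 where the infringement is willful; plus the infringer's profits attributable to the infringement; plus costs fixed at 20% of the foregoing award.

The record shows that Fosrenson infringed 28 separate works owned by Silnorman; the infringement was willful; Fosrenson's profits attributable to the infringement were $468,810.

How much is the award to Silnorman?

Statutory damages: 28 × $14,010 = $392,280
Multiplied by 5: 5 × $392,280 = $1,961,400
Combined award: $1,961,400 + $468,810 = $2,430,210
Costs: 20% of $2,430,210 = $486,042
Award plus costs: $2,430,210 + $486,042 = $2,916,252

$2,916,252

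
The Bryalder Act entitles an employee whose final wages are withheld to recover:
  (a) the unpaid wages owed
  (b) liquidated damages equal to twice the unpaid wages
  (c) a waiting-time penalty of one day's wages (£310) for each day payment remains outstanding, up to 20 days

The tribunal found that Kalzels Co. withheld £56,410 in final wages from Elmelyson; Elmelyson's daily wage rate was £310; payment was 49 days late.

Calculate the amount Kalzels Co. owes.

£175,430

Doubled: 2 × £56,410 = £112,820
Penalty days: min(49, 20) = 20
Waiting-time penalty: 20 × £310 = £6,200
Total award: £56,410 + £112,820 + £6,200 = £175,430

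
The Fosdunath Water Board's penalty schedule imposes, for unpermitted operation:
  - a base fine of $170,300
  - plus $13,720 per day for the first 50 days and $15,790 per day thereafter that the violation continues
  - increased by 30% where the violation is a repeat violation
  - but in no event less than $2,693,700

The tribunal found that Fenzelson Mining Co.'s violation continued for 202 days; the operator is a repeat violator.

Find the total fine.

First 50 days: 50 × $13,720 = $686,000
Remaining days: (202 − 50) × $15,790 = $2,400,080
Per-day component: $686,000 + $2,400,080 = $3,086,080
Base plus per-day: $170,300 + $3,086,080 = $3,256,380
Enhancement: 30% of $3,256,380 = $976,914
Enhanced fine: $3,256,380 + $976,914 = $4,233,294
Minimum $2,693,700: $4,233,294 meets the minimum, no increase.

$4,233,294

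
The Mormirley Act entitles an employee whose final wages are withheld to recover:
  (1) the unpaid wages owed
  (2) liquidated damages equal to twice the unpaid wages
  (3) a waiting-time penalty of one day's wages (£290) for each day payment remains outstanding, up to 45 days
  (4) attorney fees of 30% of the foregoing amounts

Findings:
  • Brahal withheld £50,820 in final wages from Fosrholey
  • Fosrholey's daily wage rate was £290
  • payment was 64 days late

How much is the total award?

£215,163

Doubled: 2 × £50,820 = £101,640
Penalty days: min(64, 45) = 45
Waiting-time penalty: 45 × £290 = £13,050
Subtotal: £50,820 + £101,640 + £13,050 = £165,510
Attorney fees: 30% of £165,510 = £49,653
Total award: £165,510 + £49,653 = £215,163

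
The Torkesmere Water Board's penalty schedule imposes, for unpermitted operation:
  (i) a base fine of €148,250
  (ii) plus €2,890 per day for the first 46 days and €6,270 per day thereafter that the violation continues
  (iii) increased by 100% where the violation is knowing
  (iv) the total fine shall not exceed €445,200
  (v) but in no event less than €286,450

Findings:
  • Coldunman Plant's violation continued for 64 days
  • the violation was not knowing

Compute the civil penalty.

First 46 days: 46 × €2,890 = €132,940
Remaining days: (64 − 46) × €6,270 = €112,860
Per-day component: €132,940 + €112,860 = €245,800
Base plus per-day: €148,250 + €245,800 = €394,050
The violation was not knowing: no 100% increase.
Cap at €445,200: €394,050 is within the cap, no reduction.
Minimum €286,450: €394,050 meets the minimum, no increase.

€394,050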